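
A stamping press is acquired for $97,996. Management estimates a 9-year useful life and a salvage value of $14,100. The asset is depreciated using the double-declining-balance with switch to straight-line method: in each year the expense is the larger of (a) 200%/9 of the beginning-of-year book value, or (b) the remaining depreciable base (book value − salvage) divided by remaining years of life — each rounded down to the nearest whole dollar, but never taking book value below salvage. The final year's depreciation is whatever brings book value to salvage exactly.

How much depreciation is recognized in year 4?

Depreciable base = $97,996 − $14,100 = $83,896.
Year 1: DB = ⌊$97,996 × 200%/9⌋ = $21,776; SL = ⌊$83,896/9⌋ = $9,321 → take DB $21,776. Book value $76,220.
Year 2: DB = ⌊$76,220 × 200%/9⌋ = $16,937; SL = ⌊$62,120/8⌋ = $7,765 → take DB $16,937. Book value $59,283.
Year 3: DB = ⌊$59,283 × 200%/9⌋ = $13,174; SL = ⌊$45,183/7⌋ = $6,454 → take DB $13,174. Book value $46,109.
Year 4: DB = ⌊$46,109 × 200%/9⌋ = $10,246; SL = ⌊$32,009/6⌋ = $5,334 → take DB $10,246. Book value $35,863.

$10,246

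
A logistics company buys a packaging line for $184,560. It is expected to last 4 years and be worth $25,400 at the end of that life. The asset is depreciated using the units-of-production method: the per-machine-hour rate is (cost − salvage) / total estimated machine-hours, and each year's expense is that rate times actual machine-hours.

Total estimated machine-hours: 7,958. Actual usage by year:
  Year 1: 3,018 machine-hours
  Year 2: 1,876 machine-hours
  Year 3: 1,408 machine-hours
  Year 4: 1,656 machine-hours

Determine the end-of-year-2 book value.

Depreciable base = $184,560 − $25,400 = $159,160.
Rate = $159,160 / 7,958 machine-hours = $20 per machine-hour.
Year 1: 3,018 × $20 = $60,360. Book value $124,200.
Year 2: 1,876 × $20 = $37,520. Book value $86,680.

$86,680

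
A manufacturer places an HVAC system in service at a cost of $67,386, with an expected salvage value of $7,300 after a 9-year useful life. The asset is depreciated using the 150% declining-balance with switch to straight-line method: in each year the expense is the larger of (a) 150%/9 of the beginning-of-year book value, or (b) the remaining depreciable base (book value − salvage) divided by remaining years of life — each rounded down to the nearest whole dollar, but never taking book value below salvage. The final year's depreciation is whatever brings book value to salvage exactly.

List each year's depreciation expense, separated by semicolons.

$11,231; $9,359; $7,799; $6,499; $5,416; $4,945; $4,945; $4,946; $4,946

Depreciable base = $67,386 − $7,300 = $60,086.
Year 1: DB = ⌊$67,386 × 150%/9⌋ = $11,231; SL = ⌊$60,086/9⌋ = $6,676 → take DB $11,231. Book value $56,155.
Year 2: DB = ⌊$56,155 × 150%/9⌋ = $9,359; SL = ⌊$48,855/8⌋ = $6,106 → take DB $9,359. Book value $46,796.
Year 3: DB = ⌊$46,796 × 150%/9⌋ = $7,799; SL = ⌊$39,496/7⌋ = $5,642 → take DB $7,799. Book value $38,997.
Year 4: DB = ⌊$38,997 × 150%/9⌋ = $6,499; SL = ⌊$31,697/6⌋ = $5,282 → take DB $6,499. Book value $32,498.
Year 5: DB = ⌊$32,498 × 150%/9⌋ = $5,416; SL = ⌊$25,198/5⌋ = $5,039 → take DB $5,416. Book value $27,082.
Year 6: DB = ⌊$27,082 × 150%/9⌋ = $4,513; SL = ⌊$19,782/4⌋ = $4,945 → take SL $4,945. Book value $22,137.
Year 7: DB = ⌊$22,137 × 150%/9⌋ = $3,689; SL = ⌊$14,837/3⌋ = $4,945 → take SL $4,945. Book value $17,192.
Year 8: DB = ⌊$17,192 × 150%/9⌋ = $2,865; SL = ⌊$9,892/2⌋ = $4,946 → take SL $4,946. Book value $12,246.
Year 9 (final): $12,246 − $7,300 = $4,946. Book value $7,300.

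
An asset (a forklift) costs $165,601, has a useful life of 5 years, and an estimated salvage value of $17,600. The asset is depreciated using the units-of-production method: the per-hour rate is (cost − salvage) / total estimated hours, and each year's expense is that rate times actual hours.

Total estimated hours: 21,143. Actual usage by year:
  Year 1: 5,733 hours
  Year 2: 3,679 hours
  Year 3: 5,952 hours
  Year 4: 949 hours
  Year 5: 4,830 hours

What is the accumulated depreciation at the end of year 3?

Depreciable base = $165,601 − $17,600 = $148,001.
Rate = $148,001 / 21,143 hours = $7 per hour.
Year 1: 5,733 × $7 = $40,131. Book value $125,470.
Year 2: 3,679 × $7 = $25,753. Book value $99,717.
Year 3: 5,952 × $7 = $41,664. Book value $58,053.
Accumulated through year 3 = $165,601 − $58,053 = $107,548.

$107,548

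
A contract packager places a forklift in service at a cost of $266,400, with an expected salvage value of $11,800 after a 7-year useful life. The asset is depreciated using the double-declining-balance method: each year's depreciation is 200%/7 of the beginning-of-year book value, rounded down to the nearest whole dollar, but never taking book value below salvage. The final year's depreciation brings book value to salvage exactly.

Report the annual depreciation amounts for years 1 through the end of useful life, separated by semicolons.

Depreciable base = $266,400 − $11,800 = $254,600.
Year 1: ⌊$266,400 × 200%/7⌋ = $76,114. Book value $190,286.
Year 2: ⌊$190,286 × 200%/7⌋ = $54,367. Book value $135,919.
Year 3: ⌊$135,919 × 200%/7⌋ = $38,834. Book value $97,085.
Year 4: ⌊$97,085 × 200%/7⌋ = $27,738. Book value $69,347.
Year 5: ⌊$69,347 × 200%/7⌋ = $19,813. Book value $49,534.
Year 6: ⌊$49,534 × 200%/7⌋ = $14,152. Book value $35,382.
Year 7 (final): $35,382 − $11,800 = $23,582. Book value $11,800.

$76,114; $54,367; $38,834; $27,738; $19,813; $14,152; $23,582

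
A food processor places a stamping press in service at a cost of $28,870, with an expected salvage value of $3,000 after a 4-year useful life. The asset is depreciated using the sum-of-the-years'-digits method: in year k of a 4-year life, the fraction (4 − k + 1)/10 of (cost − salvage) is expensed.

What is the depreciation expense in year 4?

$2,587

Depreciable base = $28,870 − $3,000 = $25,870.
Sum of the years' digits = 4+3+2+1 = 10.
Year 1: $25,870 × 4/10 = $10,348. Book value $18,522.
Year 2: $25,870 × 3/10 = $7,761. Book value $10,761.
Year 3: $25,870 × 2/10 = $5,174. Book value $5,587.
Year 4: $25,870 × 1/10 = $2,587. Book value $3,000.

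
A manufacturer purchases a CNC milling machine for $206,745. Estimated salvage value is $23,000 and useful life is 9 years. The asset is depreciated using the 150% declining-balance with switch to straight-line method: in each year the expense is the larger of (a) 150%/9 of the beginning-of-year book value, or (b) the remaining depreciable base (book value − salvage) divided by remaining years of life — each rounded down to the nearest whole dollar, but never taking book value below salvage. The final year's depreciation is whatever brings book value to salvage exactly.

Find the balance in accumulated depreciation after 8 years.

Depreciable base = $206,745 − $23,000 = $183,745.
Year 1: DB = ⌊$206,745 × 150%/9⌋ = $34,457; SL = ⌊$183,745/9⌋ = $20,416 → take DB $34,457. Book value $172,288.
Year 2: DB = ⌊$172,288 × 150%/9⌋ = $28,714; SL = ⌊$149,288/8⌋ = $18,661 → take DB $28,714. Book value $143,574.
Year 3: DB = ⌊$143,574 × 150%/9⌋ = $23,929; SL = ⌊$120,574/7⌋ = $17,224 → take DB $23,929. Book value $119,645.
Year 4: DB = ⌊$119,645 × 150%/9⌋ = $19,940; SL = ⌊$96,645/6⌋ = $16,107 → take DB $19,940. Book value $99,705.
Year 5: DB = ⌊$99,705 × 150%/9⌋ = $16,617; SL = ⌊$76,705/5⌋ = $15,341 → take DB $16,617. Book value $83,088.
Year 6: DB = ⌊$83,088 × 150%/9⌋ = $13,848; SL = ⌊$60,088/4⌋ = $15,022 → take SL $15,022. Book value $68,066.
Year 7: DB = ⌊$68,066 × 150%/9⌋ = $11,344; SL = ⌊$45,066/3⌋ = $15,022 → take SL $15,022. Book value $53,044.
Year 8: DB = ⌊$53,044 × 150%/9⌋ = $8,840; SL = ⌊$30,044/2⌋ = $15,022 → take SL $15,022. Book value $38,022.
Accumulated through year 8 = $206,745 − $38,022 = $168,723.

$168,723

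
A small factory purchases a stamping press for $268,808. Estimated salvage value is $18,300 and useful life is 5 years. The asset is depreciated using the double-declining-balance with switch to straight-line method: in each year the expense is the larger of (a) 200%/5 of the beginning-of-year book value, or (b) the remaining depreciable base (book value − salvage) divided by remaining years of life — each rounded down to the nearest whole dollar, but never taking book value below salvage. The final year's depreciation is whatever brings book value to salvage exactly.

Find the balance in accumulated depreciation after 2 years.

Depreciable base = $268,808 − $18,300 = $250,508.
Year 1: DB = ⌊$268,808 × 200%/5⌋ = $107,523; SL = ⌊$250,508/5⌋ = $50,101 → take DB $107,523. Book value $161,285.
Year 2: DB = ⌊$161,285 × 200%/5⌋ = $64,514; SL = ⌊$142,985/4⌋ = $35,746 → take DB $64,514. Book value $96,771.
Accumulated through year 2 = $268,808 − $96,771 = $172,037.

$172,037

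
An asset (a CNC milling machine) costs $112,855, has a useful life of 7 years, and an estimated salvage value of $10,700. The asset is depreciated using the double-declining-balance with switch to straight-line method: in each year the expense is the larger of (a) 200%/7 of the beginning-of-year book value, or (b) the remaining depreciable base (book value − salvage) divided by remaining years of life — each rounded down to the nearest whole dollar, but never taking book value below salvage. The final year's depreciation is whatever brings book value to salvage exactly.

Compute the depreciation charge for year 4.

Depreciable base = $112,855 − $10,700 = $102,155.
Year 1: DB = ⌊$112,855 × 200%/7⌋ = $32,244; SL = ⌊$102,155/7⌋ = $14,593 → take DB $32,244. Book value $80,611.
Year 2: DB = ⌊$80,611 × 200%/7⌋ = $23,031; SL = ⌊$69,911/6⌋ = $11,651 → take DB $23,031. Book value $57,580.
Year 3: DB = ⌊$57,580 × 200%/7⌋ = $16,451; SL = ⌊$46,880/5⌋ = $9,376 → take DB $16,451. Book value $41,129.
Year 4: DB = ⌊$41,129 × 200%/7⌋ = $11,751; SL = ⌊$30,429/4⌋ = $7,607 → take DB $11,751. Book value $29,378.

$11,751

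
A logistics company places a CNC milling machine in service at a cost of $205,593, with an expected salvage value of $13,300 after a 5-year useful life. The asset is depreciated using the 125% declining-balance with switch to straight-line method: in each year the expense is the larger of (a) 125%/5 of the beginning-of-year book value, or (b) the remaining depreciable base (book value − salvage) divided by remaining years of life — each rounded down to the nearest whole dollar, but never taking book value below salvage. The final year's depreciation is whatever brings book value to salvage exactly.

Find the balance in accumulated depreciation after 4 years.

Depreciable base = $205,593 − $13,300 = $192,293.
Year 1: DB = ⌊$205,593 × 125%/5⌋ = $51,398; SL = ⌊$192,293/5⌋ = $38,458 → take DB $51,398. Book value $154,195.
Year 2: DB = ⌊$154,195 × 125%/5⌋ = $38,548; SL = ⌊$140,895/4⌋ = $35,223 → take DB $38,548. Book value $115,647.
Year 3: DB = ⌊$115,647 × 125%/5⌋ = $28,911; SL = ⌊$102,347/3⌋ = $34,115 → take SL $34,115. Book value $81,532.
Year 4: DB = ⌊$81,532 × 125%/5⌋ = $20,383; SL = ⌊$68,232/2⌋ = $34,116 → take SL $34,116. Book value $47,416.
Accumulated through year 4 = $205,593 − $47,416 = $158,177.

$158,177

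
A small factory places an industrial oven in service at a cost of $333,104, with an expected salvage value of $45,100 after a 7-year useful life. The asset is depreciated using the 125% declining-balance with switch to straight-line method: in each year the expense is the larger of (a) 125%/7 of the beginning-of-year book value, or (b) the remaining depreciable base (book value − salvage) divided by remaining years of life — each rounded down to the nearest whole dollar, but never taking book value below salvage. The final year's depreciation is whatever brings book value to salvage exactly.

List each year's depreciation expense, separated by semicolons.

$59,482; $48,861; $40,135; $34,881; $34,881; $34,882; $34,882

Depreciable base = $333,104 − $45,100 = $288,004.
Year 1: DB = ⌊$333,104 × 125%/7⌋ = $59,482; SL = ⌊$288,004/7⌋ = $41,143 → take DB $59,482. Book value $273,622.
Year 2: DB = ⌊$273,622 × 125%/7⌋ = $48,861; SL = ⌊$228,522/6⌋ = $38,087 → take DB $48,861. Book value $224,761.
Year 3: DB = ⌊$224,761 × 125%/7⌋ = $40,135; SL = ⌊$179,661/5⌋ = $35,932 → take DB $40,135. Book value $184,626.
Year 4: DB = ⌊$184,626 × 125%/7⌋ = $32,968; SL = ⌊$139,526/4⌋ = $34,881 → take SL $34,881. Book value $149,745.
Year 5: DB = ⌊$149,745 × 125%/7⌋ = $26,740; SL = ⌊$104,645/3⌋ = $34,881 → take SL $34,881. Book value $114,864.
Year 6: DB = ⌊$114,864 × 125%/7⌋ = $20,511; SL = ⌊$69,764/2⌋ = $34,882 → take SL $34,882. Book value $79,982.
Year 7 (final): $79,982 − $45,100 = $34,882. Book value $45,100.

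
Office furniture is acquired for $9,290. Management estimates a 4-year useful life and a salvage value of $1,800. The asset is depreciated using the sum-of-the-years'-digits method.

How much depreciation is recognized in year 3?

Depreciable base = $9,290 − $1,800 = $7,490.
Sum of the years' digits = 4+3+2+1 = 10.
Year 1: $7,490 × 4/10 = $2,996. Book value $6,294.
Year 2: $7,490 × 3/10 = $2,247. Book value $4,047.
Year 3: $7,490 × 2/10 = $1,498. Book value $2,549.

$1,498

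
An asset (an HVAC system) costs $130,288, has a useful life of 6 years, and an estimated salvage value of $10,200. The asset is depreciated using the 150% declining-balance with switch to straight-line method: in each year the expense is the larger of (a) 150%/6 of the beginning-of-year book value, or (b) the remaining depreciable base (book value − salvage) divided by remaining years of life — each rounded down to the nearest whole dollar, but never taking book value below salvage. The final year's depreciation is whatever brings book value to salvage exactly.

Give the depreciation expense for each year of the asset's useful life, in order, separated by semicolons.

Depreciable base = $130,288 − $10,200 = $120,088.
Year 1: DB = ⌊$130,288 × 150%/6⌋ = $32,572; SL = ⌊$120,088/6⌋ = $20,014 → take DB $32,572. Book value $97,716.
Year 2: DB = ⌊$97,716 × 150%/6⌋ = $24,429; SL = ⌊$87,516/5⌋ = $17,503 → take DB $24,429. Book value $73,287.
Year 3: DB = ⌊$73,287 × 150%/6⌋ = $18,321; SL = ⌊$63,087/4⌋ = $15,771 → take DB $18,321. Book value $54,966.
Year 4: DB = ⌊$54,966 × 150%/6⌋ = $13,741; SL = ⌊$44,766/3⌋ = $14,922 → take SL $14,922. Book value $40,044.
Year 5: DB = ⌊$40,044 × 150%/6⌋ = $10,011; SL = ⌊$29,844/2⌋ = $14,922 → take SL $14,922. Book value $25,122.
Year 6 (final): $25,122 − $10,200 = $14,922. Book value $10,200.

$32,572; $24,429; $18,321; $14,922; $14,922; $14,922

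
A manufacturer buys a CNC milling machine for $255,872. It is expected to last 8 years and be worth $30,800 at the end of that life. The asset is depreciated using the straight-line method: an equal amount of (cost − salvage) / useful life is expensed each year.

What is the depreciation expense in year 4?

Depreciable base = $255,872 − $30,800 = $225,072.
Annual expense = $225,072 / 8 = $28,134.

$28,134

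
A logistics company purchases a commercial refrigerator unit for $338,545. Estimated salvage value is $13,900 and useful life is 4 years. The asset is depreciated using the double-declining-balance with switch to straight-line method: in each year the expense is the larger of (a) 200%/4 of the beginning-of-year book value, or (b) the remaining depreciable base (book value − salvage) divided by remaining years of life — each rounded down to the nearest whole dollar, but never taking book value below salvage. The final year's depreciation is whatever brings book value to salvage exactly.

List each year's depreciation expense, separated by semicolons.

Depreciable base = $338,545 − $13,900 = $324,645.
Year 1: DB = ⌊$338,545 × 200%/4⌋ = $169,272; SL = ⌊$324,645/4⌋ = $81,161 → take DB $169,272. Book value $169,273.
Year 2: DB = ⌊$169,273 × 200%/4⌋ = $84,636; SL = ⌊$155,373/3⌋ = $51,791 → take DB $84,636. Book value $84,637.
Year 3: DB = ⌊$84,637 × 200%/4⌋ = $42,318; SL = ⌊$70,737/2⌋ = $35,368 → take DB $42,318. Book value $42,319.
Year 4 (final): $42,319 − $13,900 = $28,419. Book value $13,900.

$169,272; $84,636; $42,318; $28,419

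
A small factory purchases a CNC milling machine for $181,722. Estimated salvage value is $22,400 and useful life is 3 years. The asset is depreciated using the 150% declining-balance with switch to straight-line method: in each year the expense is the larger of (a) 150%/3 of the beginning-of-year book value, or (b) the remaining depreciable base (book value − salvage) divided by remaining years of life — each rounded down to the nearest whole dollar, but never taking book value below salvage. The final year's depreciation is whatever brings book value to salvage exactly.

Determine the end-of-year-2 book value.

$45,431

Depreciable base = $181,722 − $22,400 = $159,322.
Year 1: DB = ⌊$181,722 × 150%/3⌋ = $90,861; SL = ⌊$159,322/3⌋ = $53,107 → take DB $90,861. Book value $90,861.
Year 2: DB = ⌊$90,861 × 150%/3⌋ = $45,430; SL = ⌊$68,461/2⌋ = $34,230 → take DB $45,430. Book value $45,431.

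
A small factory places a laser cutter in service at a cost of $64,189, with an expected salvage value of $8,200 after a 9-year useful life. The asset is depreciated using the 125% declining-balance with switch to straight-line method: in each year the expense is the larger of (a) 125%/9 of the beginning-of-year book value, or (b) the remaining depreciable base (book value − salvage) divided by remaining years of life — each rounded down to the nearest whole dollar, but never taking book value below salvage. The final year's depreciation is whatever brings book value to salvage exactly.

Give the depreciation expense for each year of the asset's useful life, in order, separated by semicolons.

$8,915; $7,676; $6,610; $5,692; $5,419; $5,419; $5,419; $5,419; $5,420

Depreciable base = $64,189 − $8,200 = $55,989.
Year 1: DB = ⌊$64,189 × 125%/9⌋ = $8,915; SL = ⌊$55,989/9⌋ = $6,221 → take DB $8,915. Book value $55,274.
Year 2: DB = ⌊$55,274 × 125%/9⌋ = $7,676; SL = ⌊$47,074/8⌋ = $5,884 → take DB $7,676. Book value $47,598.
Year 3: DB = ⌊$47,598 × 125%/9⌋ = $6,610; SL = ⌊$39,398/7⌋ = $5,628 → take DB $6,610. Book value $40,988.
Year 4: DB = ⌊$40,988 × 125%/9⌋ = $5,692; SL = ⌊$32,788/6⌋ = $5,464 → take DB $5,692. Book value $35,296.
Year 5: DB = ⌊$35,296 × 125%/9⌋ = $4,902; SL = ⌊$27,096/5⌋ = $5,419 → take SL $5,419. Book value $29,877.
Year 6: DB = ⌊$29,877 × 125%/9⌋ = $4,149; SL = ⌊$21,677/4⌋ = $5,419 → take SL $5,419. Book value $24,458.
Year 7: DB = ⌊$24,458 × 125%/9⌋ = $3,396; SL = ⌊$16,258/3⌋ = $5,419 → take SL $5,419. Book value $19,039.
Year 8: DB = ⌊$19,039 × 125%/9⌋ = $2,644; SL = ⌊$10,839/2⌋ = $5,419 → take SL $5,419. Book value $13,620.
Year 9 (final): $13,620 − $8,200 = $5,420. Book value $8,200.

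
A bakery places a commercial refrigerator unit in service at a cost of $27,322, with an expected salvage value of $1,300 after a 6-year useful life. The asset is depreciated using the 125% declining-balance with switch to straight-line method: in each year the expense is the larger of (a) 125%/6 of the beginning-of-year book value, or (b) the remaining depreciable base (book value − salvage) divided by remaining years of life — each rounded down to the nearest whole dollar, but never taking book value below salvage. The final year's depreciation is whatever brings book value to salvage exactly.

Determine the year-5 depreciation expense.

Depreciable base = $27,322 − $1,300 = $26,022.
Year 1: DB = ⌊$27,322 × 125%/6⌋ = $5,692; SL = ⌊$26,022/6⌋ = $4,337 → take DB $5,692. Book value $21,630.
Year 2: DB = ⌊$21,630 × 125%/6⌋ = $4,506; SL = ⌊$20,330/5⌋ = $4,066 → take DB $4,506. Book value $17,124.
Year 3: DB = ⌊$17,124 × 125%/6⌋ = $3,567; SL = ⌊$15,824/4⌋ = $3,956 → take SL $3,956. Book value $13,168.
Year 4: DB = ⌊$13,168 × 125%/6⌋ = $2,743; SL = ⌊$11,868/3⌋ = $3,956 → take SL $3,956. Book value $9,212.
Year 5: DB = ⌊$9,212 × 125%/6⌋ = $1,919; SL = ⌊$7,912/2⌋ = $3,956 → take SL $3,956. Book value $5,256.

$3,956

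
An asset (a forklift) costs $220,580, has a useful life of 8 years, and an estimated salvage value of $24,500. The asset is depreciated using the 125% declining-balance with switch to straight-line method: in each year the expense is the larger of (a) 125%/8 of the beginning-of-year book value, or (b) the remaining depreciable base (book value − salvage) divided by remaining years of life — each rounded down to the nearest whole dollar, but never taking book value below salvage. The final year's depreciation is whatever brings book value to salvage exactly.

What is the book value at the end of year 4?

Depreciable base = $220,580 − $24,500 = $196,080.
Year 1: DB = ⌊$220,580 × 125%/8⌋ = $34,465; SL = ⌊$196,080/8⌋ = $24,510 → take DB $34,465. Book value $186,115.
Year 2: DB = ⌊$186,115 × 125%/8⌋ = $29,080; SL = ⌊$161,615/7⌋ = $23,087 → take DB $29,080. Book value $157,035.
Year 3: DB = ⌊$157,035 × 125%/8⌋ = $24,536; SL = ⌊$132,535/6⌋ = $22,089 → take DB $24,536. Book value $132,499.
Year 4: DB = ⌊$132,499 × 125%/8⌋ = $20,702; SL = ⌊$107,999/5⌋ = $21,599 → take SL $21,599. Book value $110,900.

$110,900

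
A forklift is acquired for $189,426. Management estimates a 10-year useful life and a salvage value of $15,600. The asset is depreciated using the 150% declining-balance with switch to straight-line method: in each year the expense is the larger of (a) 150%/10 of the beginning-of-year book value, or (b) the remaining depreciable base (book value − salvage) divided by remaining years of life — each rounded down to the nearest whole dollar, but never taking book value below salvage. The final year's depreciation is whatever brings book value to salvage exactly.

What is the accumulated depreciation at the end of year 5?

Depreciable base = $189,426 − $15,600 = $173,826.
Year 1: DB = ⌊$189,426 × 150%/10⌋ = $28,413; SL = ⌊$173,826/10⌋ = $17,382 → take DB $28,413. Book value $161,013.
Year 2: DB = ⌊$161,013 × 150%/10⌋ = $24,151; SL = ⌊$145,413/9⌋ = $16,157 → take DB $24,151. Book value $136,862.
Year 3: DB = ⌊$136,862 × 150%/10⌋ = $20,529; SL = ⌊$121,262/8⌋ = $15,157 → take DB $20,529. Book value $116,333.
Year 4: DB = ⌊$116,333 × 150%/10⌋ = $17,449; SL = ⌊$100,733/7⌋ = $14,390 → take DB $17,449. Book value $98,884.
Year 5: DB = ⌊$98,884 × 150%/10⌋ = $14,832; SL = ⌊$83,284/6⌋ = $13,880 → take DB $14,832. Book value $84,052.
Accumulated through year 5 = $189,426 − $84,052 = $105,374.

$105,374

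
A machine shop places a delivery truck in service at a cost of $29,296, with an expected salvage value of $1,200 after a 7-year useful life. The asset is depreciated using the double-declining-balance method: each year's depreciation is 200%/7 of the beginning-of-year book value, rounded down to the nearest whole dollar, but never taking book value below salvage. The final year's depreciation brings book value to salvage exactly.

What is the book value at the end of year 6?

$3,893

Depreciable base = $29,296 − $1,200 = $28,096.
Year 1: ⌊$29,296 × 200%/7⌋ = $8,370. Book value $20,926.
Year 2: ⌊$20,926 × 200%/7⌋ = $5,978. Book value $14,948.
Year 3: ⌊$14,948 × 200%/7⌋ = $4,270. Book value $10,678.
Year 4: ⌊$10,678 × 200%/7⌋ = $3,050. Book value $7,628.
Year 5: ⌊$7,628 × 200%/7⌋ = $2,179. Book value $5,449.
Year 6: ⌊$5,449 × 200%/7⌋ = $1,556. Book value $3,893.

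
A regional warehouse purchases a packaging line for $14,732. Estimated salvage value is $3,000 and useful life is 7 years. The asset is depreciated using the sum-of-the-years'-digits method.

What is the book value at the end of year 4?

$5,514

Depreciable base = $14,732 − $3,000 = $11,732.
Sum of the years' digits = 7+6+5+4+3+2+1 = 28.
Year 1: $11,732 × 7/28 = $2,933. Book value $11,799.
Year 2: $11,732 × 6/28 = $2,514. Book value $9,285.
Year 3: $11,732 × 5/28 = $2,095. Book value $7,190.
Year 4: $11,732 × 4/28 = $1,676. Book value $5,514.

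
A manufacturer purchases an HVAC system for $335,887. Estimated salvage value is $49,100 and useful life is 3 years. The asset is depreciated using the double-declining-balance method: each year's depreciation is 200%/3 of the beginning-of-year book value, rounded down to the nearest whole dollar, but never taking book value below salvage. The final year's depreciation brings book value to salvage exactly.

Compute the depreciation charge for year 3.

$0

Depreciable base = $335,887 − $49,100 = $286,787.
Year 1: ⌊$335,887 × 200%/3⌋ = $223,924. Book value $111,963.
Year 2: ⌊$111,963 × 200%/3⌋ = $74,642, capped at $62,863. Book value $49,100.
Year 3 (final): $49,100 − $49,100 = $0. Book value $49,100.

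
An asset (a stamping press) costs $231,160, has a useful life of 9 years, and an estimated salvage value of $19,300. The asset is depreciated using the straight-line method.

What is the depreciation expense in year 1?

$23,540

Depreciable base = $231,160 − $19,300 = $211,860.
Annual expense = $211,860 / 9 = $23,540.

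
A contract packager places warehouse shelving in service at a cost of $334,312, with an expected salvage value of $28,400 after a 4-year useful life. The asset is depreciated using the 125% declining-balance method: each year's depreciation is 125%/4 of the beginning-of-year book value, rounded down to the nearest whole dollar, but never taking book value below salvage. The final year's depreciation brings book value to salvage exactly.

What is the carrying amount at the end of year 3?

$108,636

Depreciable base = $334,312 − $28,400 = $305,912.
Year 1: ⌊$334,312 × 125%/4⌋ = $104,472. Book value $229,840.
Year 2: ⌊$229,840 × 125%/4⌋ = $71,825. Book value $158,015.
Year 3: ⌊$158,015 × 125%/4⌋ = $49,379. Book value $108,636.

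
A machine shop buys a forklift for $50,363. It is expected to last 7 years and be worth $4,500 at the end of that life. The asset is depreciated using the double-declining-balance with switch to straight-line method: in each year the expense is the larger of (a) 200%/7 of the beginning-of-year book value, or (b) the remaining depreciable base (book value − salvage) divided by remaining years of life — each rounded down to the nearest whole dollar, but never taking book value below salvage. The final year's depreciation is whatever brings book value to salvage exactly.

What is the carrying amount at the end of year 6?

$6,690

Depreciable base = $50,363 − $4,500 = $45,863.
Year 1: DB = ⌊$50,363 × 200%/7⌋ = $14,389; SL = ⌊$45,863/7⌋ = $6,551 → take DB $14,389. Book value $35,974.
Year 2: DB = ⌊$35,974 × 200%/7⌋ = $10,278; SL = ⌊$31,474/6⌋ = $5,245 → take DB $10,278. Book value $25,696.
Year 3: DB = ⌊$25,696 × 200%/7⌋ = $7,341; SL = ⌊$21,196/5⌋ = $4,239 → take DB $7,341. Book value $18,355.
Year 4: DB = ⌊$18,355 × 200%/7⌋ = $5,244; SL = ⌊$13,855/4⌋ = $3,463 → take DB $5,244. Book value $13,111.
Year 5: DB = ⌊$13,111 × 200%/7⌋ = $3,746; SL = ⌊$8,611/3⌋ = $2,870 → take DB $3,746. Book value $9,365.
Year 6: DB = ⌊$9,365 × 200%/7⌋ = $2,675; SL = ⌊$4,865/2⌋ = $2,432 → take DB $2,675. Book value $6,690.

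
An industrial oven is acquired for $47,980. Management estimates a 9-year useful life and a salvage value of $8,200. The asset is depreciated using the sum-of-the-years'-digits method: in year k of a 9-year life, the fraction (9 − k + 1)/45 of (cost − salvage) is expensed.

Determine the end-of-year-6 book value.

Depreciable base = $47,980 − $8,200 = $39,780.
Sum of the years' digits = 9+8+7+6+5+4+3+2+1 = 45.
Year 1: $39,780 × 9/45 = $7,956. Book value $40,024.
Year 2: $39,780 × 8/45 = $7,072. Book value $32,952.
Year 3: $39,780 × 7/45 = $6,188. Book value $26,764.
Year 4: $39,780 × 6/45 = $5,304. Book value $21,460.
Year 5: $39,780 × 5/45 = $4,420. Book value $17,040.
Year 6: $39,780 × 4/45 = $3,536. Book value $13,504.

$13,504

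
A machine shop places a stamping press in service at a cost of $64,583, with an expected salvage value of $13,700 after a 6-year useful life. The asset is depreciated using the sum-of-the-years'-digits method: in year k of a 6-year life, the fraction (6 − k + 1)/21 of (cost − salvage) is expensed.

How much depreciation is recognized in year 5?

Depreciable base = $64,583 − $13,700 = $50,883.
Sum of the years' digits = 6+5+4+3+2+1 = 21.
Year 1: $50,883 × 6/21 = $14,538. Book value $50,045.
Year 2: $50,883 × 5/21 = $12,115. Book value $37,930.
Year 3: $50,883 × 4/21 = $9,692. Book value $28,238.
Year 4: $50,883 × 3/21 = $7,269. Book value $20,969.
Year 5: $50,883 × 2/21 = $4,846. Book value $16,123.

$4,846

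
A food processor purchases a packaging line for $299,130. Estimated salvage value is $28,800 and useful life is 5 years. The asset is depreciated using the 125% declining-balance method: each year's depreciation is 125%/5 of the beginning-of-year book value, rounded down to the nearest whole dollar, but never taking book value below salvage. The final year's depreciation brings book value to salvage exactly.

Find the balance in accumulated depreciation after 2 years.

$130,869

Depreciable base = $299,130 − $28,800 = $270,330.
Year 1: ⌊$299,130 × 125%/5⌋ = $74,782. Book value $224,348.
Year 2: ⌊$224,348 × 125%/5⌋ = $56,087. Book value $168,261.
Accumulated through year 2 = $299,130 − $168,261 = $130,869.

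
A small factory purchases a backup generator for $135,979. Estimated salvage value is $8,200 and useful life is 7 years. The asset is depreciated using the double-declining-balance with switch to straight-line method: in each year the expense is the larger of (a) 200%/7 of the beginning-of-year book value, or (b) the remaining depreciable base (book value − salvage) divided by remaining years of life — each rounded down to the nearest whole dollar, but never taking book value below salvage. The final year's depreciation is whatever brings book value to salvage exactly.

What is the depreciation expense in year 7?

$8,543

Depreciable base = $135,979 − $8,200 = $127,779.
Year 1: DB = ⌊$135,979 × 200%/7⌋ = $38,851; SL = ⌊$127,779/7⌋ = $18,254 → take DB $38,851. Book value $97,128.
Year 2: DB = ⌊$97,128 × 200%/7⌋ = $27,750; SL = ⌊$88,928/6⌋ = $14,821 → take DB $27,750. Book value $69,378.
Year 3: DB = ⌊$69,378 × 200%/7⌋ = $19,822; SL = ⌊$61,178/5⌋ = $12,235 → take DB $19,822. Book value $49,556.
Year 4: DB = ⌊$49,556 × 200%/7⌋ = $14,158; SL = ⌊$41,356/4⌋ = $10,339 → take DB $14,158. Book value $35,398.
Year 5: DB = ⌊$35,398 × 200%/7⌋ = $10,113; SL = ⌊$27,198/3⌋ = $9,066 → take DB $10,113. Book value $25,285.
Year 6: DB = ⌊$25,285 × 200%/7⌋ = $7,224; SL = ⌊$17,085/2⌋ = $8,542 → take SL $8,542. Book value $16,743.
Year 7 (final): $16,743 − $8,200 = $8,543. Book value $8,200.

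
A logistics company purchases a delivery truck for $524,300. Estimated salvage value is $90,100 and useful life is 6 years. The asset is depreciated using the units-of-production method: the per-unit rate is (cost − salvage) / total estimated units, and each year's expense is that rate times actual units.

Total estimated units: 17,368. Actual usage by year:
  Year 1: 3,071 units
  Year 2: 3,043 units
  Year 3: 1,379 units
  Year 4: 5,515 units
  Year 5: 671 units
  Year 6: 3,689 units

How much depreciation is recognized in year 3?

Depreciable base = $524,300 − $90,100 = $434,200.
Rate = $434,200 / 17,368 units = $25 per unit.
Year 1: 3,071 × $25 = $76,775. Book value $447,525.
Year 2: 3,043 × $25 = $76,075. Book value $371,450.
Year 3: 1,379 × $25 = $34,475. Book value $336,975.

$34,475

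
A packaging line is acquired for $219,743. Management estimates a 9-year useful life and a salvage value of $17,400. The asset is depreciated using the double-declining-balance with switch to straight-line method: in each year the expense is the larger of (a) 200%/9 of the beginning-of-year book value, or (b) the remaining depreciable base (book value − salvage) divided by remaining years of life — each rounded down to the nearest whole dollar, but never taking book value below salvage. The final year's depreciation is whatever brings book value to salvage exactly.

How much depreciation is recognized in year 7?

$10,810

Depreciable base = $219,743 − $17,400 = $202,343.
Year 1: DB = ⌊$219,743 × 200%/9⌋ = $48,831; SL = ⌊$202,343/9⌋ = $22,482 → take DB $48,831. Book value $170,912.
Year 2: DB = ⌊$170,912 × 200%/9⌋ = $37,980; SL = ⌊$153,512/8⌋ = $19,189 → take DB $37,980. Book value $132,932.
Year 3: DB = ⌊$132,932 × 200%/9⌋ = $29,540; SL = ⌊$115,532/7⌋ = $16,504 → take DB $29,540. Book value $103,392.
Year 4: DB = ⌊$103,392 × 200%/9⌋ = $22,976; SL = ⌊$85,992/6⌋ = $14,332 → take DB $22,976. Book value $80,416.
Year 5: DB = ⌊$80,416 × 200%/9⌋ = $17,870; SL = ⌊$63,016/5⌋ = $12,603 → take DB $17,870. Book value $62,546.
Year 6: DB = ⌊$62,546 × 200%/9⌋ = $13,899; SL = ⌊$45,146/4⌋ = $11,286 → take DB $13,899. Book value $48,647.
Year 7: DB = ⌊$48,647 × 200%/9⌋ = $10,810; SL = ⌊$31,247/3⌋ = $10,415 → take DB $10,810. Book value $37,837.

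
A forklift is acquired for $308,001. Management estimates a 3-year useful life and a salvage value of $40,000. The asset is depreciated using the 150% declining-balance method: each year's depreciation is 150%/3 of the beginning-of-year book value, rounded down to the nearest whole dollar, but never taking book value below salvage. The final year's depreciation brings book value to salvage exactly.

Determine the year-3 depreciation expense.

$37,001

Depreciable base = $308,001 − $40,000 = $268,001.
Year 1: ⌊$308,001 × 150%/3⌋ = $154,000. Book value $154,001.
Year 2: ⌊$154,001 × 150%/3⌋ = $77,000. Book value $77,001.
Year 3 (final): $77,001 − $40,000 = $37,001. Book value $40,000.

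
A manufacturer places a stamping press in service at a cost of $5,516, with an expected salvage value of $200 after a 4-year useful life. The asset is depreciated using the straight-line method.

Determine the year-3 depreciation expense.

$1,329

Depreciable base = $5,516 − $200 = $5,316.
Annual expense = $5,316 / 4 = $1,329.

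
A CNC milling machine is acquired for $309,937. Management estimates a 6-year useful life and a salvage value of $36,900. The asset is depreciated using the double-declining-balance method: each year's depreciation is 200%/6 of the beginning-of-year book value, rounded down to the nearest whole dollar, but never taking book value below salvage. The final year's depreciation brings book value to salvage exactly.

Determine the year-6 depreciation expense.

Depreciable base = $309,937 − $36,900 = $273,037.
Year 1: ⌊$309,937 × 200%/6⌋ = $103,312. Book value $206,625.
Year 2: ⌊$206,625 × 200%/6⌋ = $68,875. Book value $137,750.
Year 3: ⌊$137,750 × 200%/6⌋ = $45,916. Book value $91,834.
Year 4: ⌊$91,834 × 200%/6⌋ = $30,611. Book value $61,223.
Year 5: ⌊$61,223 × 200%/6⌋ = $20,407. Book value $40,816.
Year 6 (final): $40,816 − $36,900 = $3,916. Book value $36,900.

$3,916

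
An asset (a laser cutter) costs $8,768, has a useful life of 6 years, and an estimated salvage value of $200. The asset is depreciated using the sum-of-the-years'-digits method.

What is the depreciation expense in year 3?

$1,632

Depreciable base = $8,768 − $200 = $8,568.
Sum of the years' digits = 6+5+4+3+2+1 = 21.
Year 1: $8,568 × 6/21 = $2,448. Book value $6,320.
Year 2: $8,568 × 5/21 = $2,040. Book value $4,280.
Year 3: $8,568 × 4/21 = $1,632. Book value $2,648.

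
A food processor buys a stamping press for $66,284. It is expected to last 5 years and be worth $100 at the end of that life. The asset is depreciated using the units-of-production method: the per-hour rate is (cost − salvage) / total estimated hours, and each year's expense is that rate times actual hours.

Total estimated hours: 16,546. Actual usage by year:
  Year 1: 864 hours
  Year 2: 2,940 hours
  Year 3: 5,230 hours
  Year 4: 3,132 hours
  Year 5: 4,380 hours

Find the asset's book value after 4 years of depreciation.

Depreciable base = $66,284 − $100 = $66,184.
Rate = $66,184 / 16,546 hours = $4 per hour.
Year 1: 864 × $4 = $3,456. Book value $62,828.
Year 2: 2,940 × $4 = $11,760. Book value $51,068.
Year 3: 5,230 × $4 = $20,920. Book value $30,148.
Year 4: 3,132 × $4 = $12,528. Book value $17,620.

$17,620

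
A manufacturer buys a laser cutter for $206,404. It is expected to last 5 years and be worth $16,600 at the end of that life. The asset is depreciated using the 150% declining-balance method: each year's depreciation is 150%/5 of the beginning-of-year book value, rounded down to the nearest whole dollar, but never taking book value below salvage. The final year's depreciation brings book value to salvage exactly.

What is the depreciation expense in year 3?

Depreciable base = $206,404 − $16,600 = $189,804.
Year 1: ⌊$206,404 × 150%/5⌋ = $61,921. Book value $144,483.
Year 2: ⌊$144,483 × 150%/5⌋ = $43,344. Book value $101,139.
Year 3: ⌊$101,139 × 150%/5⌋ = $30,341. Book value $70,798.

$30,341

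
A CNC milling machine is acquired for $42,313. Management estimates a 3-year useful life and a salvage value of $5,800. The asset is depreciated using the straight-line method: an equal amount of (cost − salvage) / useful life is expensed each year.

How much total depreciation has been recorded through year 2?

$24,342

Depreciable base = $42,313 − $5,800 = $36,513.
Annual expense = $36,513 / 3 = $12,171.
End of year 1: book value $30,142.
End of year 2: book value $17,971.
Accumulated through year 2 = $42,313 − $17,971 = $24,342.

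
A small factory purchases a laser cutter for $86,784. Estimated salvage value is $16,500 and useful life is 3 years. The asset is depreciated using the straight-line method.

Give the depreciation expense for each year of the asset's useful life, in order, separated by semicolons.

Depreciable base = $86,784 − $16,500 = $70,284.
Annual expense = $70,284 / 3 = $23,428.
End of year 1: book value $63,356.
End of year 2: book value $39,928.
End of year 3: book value $16,500.

$23,428; $23,428; $23,428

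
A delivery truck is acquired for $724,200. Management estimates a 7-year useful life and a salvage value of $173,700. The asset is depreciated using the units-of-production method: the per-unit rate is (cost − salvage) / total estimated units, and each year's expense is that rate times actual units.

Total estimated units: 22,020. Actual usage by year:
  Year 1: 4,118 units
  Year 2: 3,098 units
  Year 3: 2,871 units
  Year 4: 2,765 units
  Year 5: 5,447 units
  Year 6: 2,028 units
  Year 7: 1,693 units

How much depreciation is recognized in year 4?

$69,125

Depreciable base = $724,200 − $173,700 = $550,500.
Rate = $550,500 / 22,020 units = $25 per unit.
Year 1: 4,118 × $25 = $102,950. Book value $621,250.
Year 2: 3,098 × $25 = $77,450. Book value $543,800.
Year 3: 2,871 × $25 = $71,775. Book value $472,025.
Year 4: 2,765 × $25 = $69,125. Book value $402,900.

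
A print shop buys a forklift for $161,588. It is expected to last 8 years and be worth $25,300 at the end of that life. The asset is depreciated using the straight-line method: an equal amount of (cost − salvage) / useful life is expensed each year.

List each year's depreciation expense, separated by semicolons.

$17,036; $17,036; $17,036; $17,036; $17,036; $17,036; $17,036; $17,036

Depreciable base = $161,588 − $25,300 = $136,288.
Annual expense = $136,288 / 8 = $17,036.
End of year 1: book value $144,552.
End of year 2: book value $127,516.
End of year 3: book value $110,480.
End of year 4: book value $93,444.
End of year 5: book value $76,408.
End of year 6: book value $59,372.
End of year 7: book value $42,336.
End of year 8: book value $25,300.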